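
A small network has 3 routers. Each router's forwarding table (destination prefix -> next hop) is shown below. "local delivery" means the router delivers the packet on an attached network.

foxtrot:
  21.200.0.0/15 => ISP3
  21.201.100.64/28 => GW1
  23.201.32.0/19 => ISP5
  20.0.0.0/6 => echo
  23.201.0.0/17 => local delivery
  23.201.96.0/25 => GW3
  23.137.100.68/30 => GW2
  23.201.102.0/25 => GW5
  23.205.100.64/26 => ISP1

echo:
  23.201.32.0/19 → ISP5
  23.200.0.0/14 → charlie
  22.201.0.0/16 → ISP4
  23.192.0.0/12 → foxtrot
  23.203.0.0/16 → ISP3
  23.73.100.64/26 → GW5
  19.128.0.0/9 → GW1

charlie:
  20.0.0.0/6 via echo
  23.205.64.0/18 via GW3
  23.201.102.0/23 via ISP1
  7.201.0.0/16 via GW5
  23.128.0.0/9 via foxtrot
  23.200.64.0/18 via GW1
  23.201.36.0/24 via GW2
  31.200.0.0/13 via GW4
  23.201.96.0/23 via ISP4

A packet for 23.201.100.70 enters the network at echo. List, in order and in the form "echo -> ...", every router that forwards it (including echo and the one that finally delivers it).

At echo: longest match for 23.201.100.70 is 23.200.0.0/14 -> charlie
At charlie: longest match for 23.201.100.70 is 23.128.0.0/9 -> foxtrot
At foxtrot: longest match for 23.201.100.70 is 23.201.0.0/17 -> local delivery

echo -> charlie -> foxtrot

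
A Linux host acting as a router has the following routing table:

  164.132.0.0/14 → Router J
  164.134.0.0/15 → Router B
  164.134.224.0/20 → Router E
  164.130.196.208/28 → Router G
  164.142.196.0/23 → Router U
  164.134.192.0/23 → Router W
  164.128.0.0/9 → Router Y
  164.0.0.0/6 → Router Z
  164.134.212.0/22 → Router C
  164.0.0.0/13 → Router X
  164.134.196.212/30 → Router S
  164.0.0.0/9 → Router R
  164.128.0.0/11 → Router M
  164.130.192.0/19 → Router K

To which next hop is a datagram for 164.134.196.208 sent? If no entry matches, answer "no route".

Router B

Routes whose prefix contains 164.134.196.208:
  164.0.0.0/6 (164.0.0.0 - 167.255.255.255) -> Router Z
  164.128.0.0/9 (164.128.0.0 - 164.255.255.255) -> Router Y
  164.128.0.0/11 (164.128.0.0 - 164.159.255.255) -> Router M
  164.132.0.0/14 (164.132.0.0 - 164.135.255.255) -> Router J
  164.134.0.0/15 (164.134.0.0 - 164.135.255.255) -> Router B
More-specific entries that do NOT match:
  164.134.196.212/30 (164.134.196.212 - 164.134.196.215) does not contain 164.134.196.208
  164.130.196.208/28 (164.130.196.208 - 164.130.196.223) does not contain 164.134.196.208
  164.142.196.0/23 (164.142.196.0 - 164.142.197.255) does not contain 164.134.196.208
  164.134.192.0/23 (164.134.192.0 - 164.134.193.255) does not contain 164.134.196.208
  164.134.212.0/22 (164.134.212.0 - 164.134.215.255) does not contain 164.134.196.208
  164.134.224.0/20 (164.134.224.0 - 164.134.239.255) does not contain 164.134.196.208
  164.130.192.0/19 (164.130.192.0 - 164.130.223.255) does not contain 164.134.196.208
Longest matching prefix is /15 -> next hop Router B.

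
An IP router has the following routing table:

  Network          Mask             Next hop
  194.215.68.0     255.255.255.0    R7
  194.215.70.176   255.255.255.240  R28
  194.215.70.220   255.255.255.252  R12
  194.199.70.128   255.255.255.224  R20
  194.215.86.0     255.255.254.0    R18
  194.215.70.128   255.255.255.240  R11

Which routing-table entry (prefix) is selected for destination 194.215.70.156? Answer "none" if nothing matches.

194.215.70.156 is outside every listed prefix and there is no default route.

none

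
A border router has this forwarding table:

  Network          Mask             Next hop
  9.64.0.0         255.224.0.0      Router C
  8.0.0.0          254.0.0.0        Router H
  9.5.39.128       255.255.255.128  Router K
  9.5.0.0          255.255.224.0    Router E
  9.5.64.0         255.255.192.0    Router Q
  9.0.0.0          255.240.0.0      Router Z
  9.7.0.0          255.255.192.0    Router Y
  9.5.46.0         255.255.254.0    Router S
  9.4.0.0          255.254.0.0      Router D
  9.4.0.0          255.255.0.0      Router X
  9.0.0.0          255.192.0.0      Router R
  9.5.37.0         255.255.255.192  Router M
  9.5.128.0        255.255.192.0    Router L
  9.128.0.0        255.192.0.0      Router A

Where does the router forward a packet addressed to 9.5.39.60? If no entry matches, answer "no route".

Router D

Routes whose prefix contains 9.5.39.60:
  8.0.0.0/7 (8.0.0.0 - 9.255.255.255) -> Router H
  9.0.0.0/10 (9.0.0.0 - 9.63.255.255) -> Router R
  9.0.0.0/12 (9.0.0.0 - 9.15.255.255) -> Router Z
  9.4.0.0/15 (9.4.0.0 - 9.5.255.255) -> Router D
More-specific entries that do NOT match:
  9.5.37.0/26 (9.5.37.0 - 9.5.37.63) does not contain 9.5.39.60
  9.5.39.128/25 (9.5.39.128 - 9.5.39.255) does not contain 9.5.39.60
  9.5.46.0/23 (9.5.46.0 - 9.5.47.255) does not contain 9.5.39.60
  9.5.0.0/19 (9.5.0.0 - 9.5.31.255) does not contain 9.5.39.60
  9.5.64.0/18 (9.5.64.0 - 9.5.127.255) does not contain 9.5.39.60
  9.7.0.0/18 (9.7.0.0 - 9.7.63.255) does not contain 9.5.39.60
  9.5.128.0/18 (9.5.128.0 - 9.5.191.255) does not contain 9.5.39.60
  9.4.0.0/16 (9.4.0.0 - 9.4.255.255) does not contain 9.5.39.60
Longest matching prefix is /15 -> next hop Router D.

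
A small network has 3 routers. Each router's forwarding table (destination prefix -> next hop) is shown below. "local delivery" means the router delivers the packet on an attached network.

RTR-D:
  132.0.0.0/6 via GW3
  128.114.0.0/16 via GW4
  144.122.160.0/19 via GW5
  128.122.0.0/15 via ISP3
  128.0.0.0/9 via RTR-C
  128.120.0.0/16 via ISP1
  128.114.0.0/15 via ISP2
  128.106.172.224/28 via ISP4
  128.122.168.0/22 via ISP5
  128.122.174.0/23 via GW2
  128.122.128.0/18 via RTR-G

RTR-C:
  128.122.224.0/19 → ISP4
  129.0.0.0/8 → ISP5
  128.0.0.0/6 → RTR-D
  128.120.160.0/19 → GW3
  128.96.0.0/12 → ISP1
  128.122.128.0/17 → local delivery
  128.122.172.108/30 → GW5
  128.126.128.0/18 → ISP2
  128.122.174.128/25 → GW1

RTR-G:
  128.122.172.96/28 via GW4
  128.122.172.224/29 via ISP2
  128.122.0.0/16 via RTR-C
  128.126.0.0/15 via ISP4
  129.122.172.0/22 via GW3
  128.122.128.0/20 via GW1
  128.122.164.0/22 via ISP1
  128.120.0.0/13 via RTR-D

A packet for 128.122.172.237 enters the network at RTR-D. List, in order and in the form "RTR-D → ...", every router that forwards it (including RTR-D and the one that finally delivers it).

RTR-D → RTR-G → RTR-C

At RTR-D: longest match for 128.122.172.237 is 128.122.128.0/18 -> RTR-G
At RTR-G: longest match for 128.122.172.237 is 128.122.0.0/16 -> RTR-C
At RTR-C: longest match for 128.122.172.237 is 128.122.128.0/17 -> local delivery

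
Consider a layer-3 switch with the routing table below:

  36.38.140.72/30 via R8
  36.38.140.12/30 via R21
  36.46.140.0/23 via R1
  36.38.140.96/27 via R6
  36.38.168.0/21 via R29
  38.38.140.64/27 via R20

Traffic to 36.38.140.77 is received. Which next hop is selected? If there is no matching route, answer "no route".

no route

No entry's prefix contains 36.38.140.77; there is no default route.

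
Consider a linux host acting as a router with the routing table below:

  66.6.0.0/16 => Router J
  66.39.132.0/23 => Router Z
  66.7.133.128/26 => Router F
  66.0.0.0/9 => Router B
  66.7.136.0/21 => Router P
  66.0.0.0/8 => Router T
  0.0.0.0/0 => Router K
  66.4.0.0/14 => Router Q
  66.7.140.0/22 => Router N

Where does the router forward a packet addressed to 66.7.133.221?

Router Q

Routes whose prefix contains 66.7.133.221:
  0.0.0.0/0 (default, matches everything) -> Router K
  66.0.0.0/8 (66.0.0.0 - 66.255.255.255) -> Router T
  66.0.0.0/9 (66.0.0.0 - 66.127.255.255) -> Router B
  66.4.0.0/14 (66.4.0.0 - 66.7.255.255) -> Router Q
More-specific entries that do NOT match:
  66.7.133.128/26 (66.7.133.128 - 66.7.133.191) does not contain 66.7.133.221
  66.39.132.0/23 (66.39.132.0 - 66.39.133.255) does not contain 66.7.133.221
  66.7.140.0/22 (66.7.140.0 - 66.7.143.255) does not contain 66.7.133.221
  66.7.136.0/21 (66.7.136.0 - 66.7.143.255) does not contain 66.7.133.221
  66.6.0.0/16 (66.6.0.0 - 66.6.255.255) does not contain 66.7.133.221
Longest matching prefix is /14 -> next hop Router Q.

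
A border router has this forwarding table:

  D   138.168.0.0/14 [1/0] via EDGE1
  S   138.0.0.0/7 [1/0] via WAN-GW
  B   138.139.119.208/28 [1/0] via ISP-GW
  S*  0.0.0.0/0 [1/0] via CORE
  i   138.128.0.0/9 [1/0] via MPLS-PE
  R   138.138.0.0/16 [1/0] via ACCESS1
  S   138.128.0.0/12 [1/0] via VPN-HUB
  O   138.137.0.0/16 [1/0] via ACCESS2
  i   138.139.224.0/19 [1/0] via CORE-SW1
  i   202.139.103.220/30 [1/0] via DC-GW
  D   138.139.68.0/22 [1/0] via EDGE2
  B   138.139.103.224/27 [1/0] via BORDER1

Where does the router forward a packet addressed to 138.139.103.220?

Routes whose prefix contains 138.139.103.220:
  0.0.0.0/0 (default, matches everything) -> CORE
  138.0.0.0/7 (138.0.0.0 - 139.255.255.255) -> WAN-GW
  138.128.0.0/9 (138.128.0.0 - 138.255.255.255) -> MPLS-PE
  138.128.0.0/12 (138.128.0.0 - 138.143.255.255) -> VPN-HUB
More-specific entries that do NOT match:
  202.139.103.220/30 (202.139.103.220 - 202.139.103.223) does not contain 138.139.103.220
  138.139.119.208/28 (138.139.119.208 - 138.139.119.223) does not contain 138.139.103.220
  138.139.103.224/27 (138.139.103.224 - 138.139.103.255) does not contain 138.139.103.220
  138.139.68.0/22 (138.139.68.0 - 138.139.71.255) does not contain 138.139.103.220
  138.139.224.0/19 (138.139.224.0 - 138.139.255.255) does not contain 138.139.103.220
  138.138.0.0/16 (138.138.0.0 - 138.138.255.255) does not contain 138.139.103.220
  138.137.0.0/16 (138.137.0.0 - 138.137.255.255) does not contain 138.139.103.220
  138.168.0.0/14 (138.168.0.0 - 138.171.255.255) does not contain 138.139.103.220
Longest matching prefix is /12 -> next hop VPN-HUB.

VPN-HUB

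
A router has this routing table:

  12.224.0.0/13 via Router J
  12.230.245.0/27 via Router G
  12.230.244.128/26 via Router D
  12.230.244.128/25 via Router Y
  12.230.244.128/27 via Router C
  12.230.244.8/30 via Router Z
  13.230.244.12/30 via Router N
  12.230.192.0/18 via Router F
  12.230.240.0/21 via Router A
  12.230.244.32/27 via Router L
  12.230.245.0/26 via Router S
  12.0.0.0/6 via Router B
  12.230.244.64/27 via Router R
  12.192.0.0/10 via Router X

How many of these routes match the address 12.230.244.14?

Prefixes containing 12.230.244.14:
  12.0.0.0/6 (12.0.0.0 - 15.255.255.255)
  12.192.0.0/10 (12.192.0.0 - 12.255.255.255)
  12.224.0.0/13 (12.224.0.0 - 12.231.255.255)
  12.230.192.0/18 (12.230.192.0 - 12.230.255.255)
  12.230.240.0/21 (12.230.240.0 - 12.230.247.255)
Total matching entries: 5.

5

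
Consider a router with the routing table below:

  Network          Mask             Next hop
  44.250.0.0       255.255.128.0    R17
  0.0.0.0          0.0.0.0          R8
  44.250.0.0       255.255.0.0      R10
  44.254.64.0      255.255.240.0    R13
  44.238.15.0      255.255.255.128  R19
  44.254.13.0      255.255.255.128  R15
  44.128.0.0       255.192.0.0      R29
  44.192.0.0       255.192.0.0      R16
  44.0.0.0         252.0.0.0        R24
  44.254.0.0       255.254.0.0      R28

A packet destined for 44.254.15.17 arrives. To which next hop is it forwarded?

Routes whose prefix contains 44.254.15.17:
  0.0.0.0/0 (default, matches everything) -> R8
  44.0.0.0/6 (44.0.0.0 - 47.255.255.255) -> R24
  44.192.0.0/10 (44.192.0.0 - 44.255.255.255) -> R16
  44.254.0.0/15 (44.254.0.0 - 44.255.255.255) -> R28
More-specific entries that do NOT match:
  44.238.15.0/25 (44.238.15.0 - 44.238.15.127) does not contain 44.254.15.17
  44.254.13.0/25 (44.254.13.0 - 44.254.13.127) does not contain 44.254.15.17
  44.254.64.0/20 (44.254.64.0 - 44.254.79.255) does not contain 44.254.15.17
  44.250.0.0/17 (44.250.0.0 - 44.250.127.255) does not contain 44.254.15.17
  44.250.0.0/16 (44.250.0.0 - 44.250.255.255) does not contain 44.254.15.17
Longest matching prefix is /15 -> next hop R28.

R28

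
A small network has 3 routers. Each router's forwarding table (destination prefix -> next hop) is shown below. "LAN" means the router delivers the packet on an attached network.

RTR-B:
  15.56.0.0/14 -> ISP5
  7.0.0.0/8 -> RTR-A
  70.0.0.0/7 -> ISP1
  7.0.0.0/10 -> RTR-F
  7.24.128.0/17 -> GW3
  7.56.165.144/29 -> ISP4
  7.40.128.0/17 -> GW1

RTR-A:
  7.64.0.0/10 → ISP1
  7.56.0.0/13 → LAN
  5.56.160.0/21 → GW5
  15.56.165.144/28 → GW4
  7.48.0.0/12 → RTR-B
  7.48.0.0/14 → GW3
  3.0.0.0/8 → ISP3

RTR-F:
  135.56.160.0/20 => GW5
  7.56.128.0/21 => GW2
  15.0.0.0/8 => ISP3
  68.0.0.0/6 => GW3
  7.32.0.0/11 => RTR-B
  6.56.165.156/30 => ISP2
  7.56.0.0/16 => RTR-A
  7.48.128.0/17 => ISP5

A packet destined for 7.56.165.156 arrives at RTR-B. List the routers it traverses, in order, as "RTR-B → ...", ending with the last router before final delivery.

At RTR-B: longest match for 7.56.165.156 is 7.0.0.0/10 -> RTR-F
At RTR-F: longest match for 7.56.165.156 is 7.56.0.0/16 -> RTR-A
At RTR-A: longest match for 7.56.165.156 is 7.56.0.0/13 -> LAN

RTR-B → RTR-F → RTR-A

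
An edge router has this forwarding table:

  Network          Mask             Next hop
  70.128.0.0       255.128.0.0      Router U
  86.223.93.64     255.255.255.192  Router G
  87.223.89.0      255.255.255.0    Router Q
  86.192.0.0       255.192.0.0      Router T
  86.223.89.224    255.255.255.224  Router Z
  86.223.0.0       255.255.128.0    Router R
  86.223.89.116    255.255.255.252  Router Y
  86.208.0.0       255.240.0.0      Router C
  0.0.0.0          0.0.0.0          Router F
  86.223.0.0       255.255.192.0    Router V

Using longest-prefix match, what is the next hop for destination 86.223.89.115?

Routes whose prefix contains 86.223.89.115:
  0.0.0.0/0 (default, matches everything) -> Router F
  86.192.0.0/10 (86.192.0.0 - 86.255.255.255) -> Router T
  86.208.0.0/12 (86.208.0.0 - 86.223.255.255) -> Router C
  86.223.0.0/17 (86.223.0.0 - 86.223.127.255) -> Router R
More-specific entries that do NOT match:
  86.223.89.116/30 (86.223.89.116 - 86.223.89.119) does not contain 86.223.89.115
  86.223.89.224/27 (86.223.89.224 - 86.223.89.255) does not contain 86.223.89.115
  86.223.93.64/26 (86.223.93.64 - 86.223.93.127) does not contain 86.223.89.115
  87.223.89.0/24 (87.223.89.0 - 87.223.89.255) does not contain 86.223.89.115
  86.223.0.0/18 (86.223.0.0 - 86.223.63.255) does not contain 86.223.89.115
Longest matching prefix is /17 -> next hop Router R.

Router R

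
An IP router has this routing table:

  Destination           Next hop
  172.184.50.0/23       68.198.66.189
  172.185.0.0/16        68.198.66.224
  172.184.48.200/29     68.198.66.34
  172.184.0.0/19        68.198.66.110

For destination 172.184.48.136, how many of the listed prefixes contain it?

0

No listed prefix contains 172.184.48.136.
Total matching entries: 0.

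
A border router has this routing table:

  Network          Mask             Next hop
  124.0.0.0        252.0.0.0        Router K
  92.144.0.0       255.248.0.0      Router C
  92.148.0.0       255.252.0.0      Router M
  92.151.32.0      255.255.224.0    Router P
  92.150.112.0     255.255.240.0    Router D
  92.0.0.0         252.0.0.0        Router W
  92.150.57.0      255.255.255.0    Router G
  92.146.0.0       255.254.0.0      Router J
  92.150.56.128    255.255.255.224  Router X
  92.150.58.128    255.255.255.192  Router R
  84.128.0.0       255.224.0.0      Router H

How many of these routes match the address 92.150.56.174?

Prefixes containing 92.150.56.174:
  92.0.0.0/6 (92.0.0.0 - 95.255.255.255)
  92.144.0.0/13 (92.144.0.0 - 92.151.255.255)
  92.148.0.0/14 (92.148.0.0 - 92.151.255.255)
Total matching entries: 3.

3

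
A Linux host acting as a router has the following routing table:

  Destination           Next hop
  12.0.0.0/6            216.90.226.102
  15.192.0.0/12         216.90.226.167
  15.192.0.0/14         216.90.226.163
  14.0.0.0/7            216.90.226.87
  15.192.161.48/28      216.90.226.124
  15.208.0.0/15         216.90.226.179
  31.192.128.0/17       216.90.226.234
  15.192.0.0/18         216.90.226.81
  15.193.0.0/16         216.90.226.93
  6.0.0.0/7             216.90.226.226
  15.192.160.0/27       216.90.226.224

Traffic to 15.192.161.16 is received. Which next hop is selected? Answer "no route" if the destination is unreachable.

Routes whose prefix contains 15.192.161.16:
  12.0.0.0/6 (12.0.0.0 - 15.255.255.255) -> 216.90.226.102
  14.0.0.0/7 (14.0.0.0 - 15.255.255.255) -> 216.90.226.87
  15.192.0.0/12 (15.192.0.0 - 15.207.255.255) -> 216.90.226.167
  15.192.0.0/14 (15.192.0.0 - 15.195.255.255) -> 216.90.226.163
More-specific entries that do NOT match:
  15.192.161.48/28 (15.192.161.48 - 15.192.161.63) does not contain 15.192.161.16
  15.192.160.0/27 (15.192.160.0 - 15.192.160.31) does not contain 15.192.161.16
  15.192.0.0/18 (15.192.0.0 - 15.192.63.255) does not contain 15.192.161.16
  31.192.128.0/17 (31.192.128.0 - 31.192.255.255) does not contain 15.192.161.16
  15.193.0.0/16 (15.193.0.0 - 15.193.255.255) does not contain 15.192.161.16
  15.208.0.0/15 (15.208.0.0 - 15.209.255.255) does not contain 15.192.161.16
Longest matching prefix is /14 -> next hop 216.90.226.163.

216.90.226.163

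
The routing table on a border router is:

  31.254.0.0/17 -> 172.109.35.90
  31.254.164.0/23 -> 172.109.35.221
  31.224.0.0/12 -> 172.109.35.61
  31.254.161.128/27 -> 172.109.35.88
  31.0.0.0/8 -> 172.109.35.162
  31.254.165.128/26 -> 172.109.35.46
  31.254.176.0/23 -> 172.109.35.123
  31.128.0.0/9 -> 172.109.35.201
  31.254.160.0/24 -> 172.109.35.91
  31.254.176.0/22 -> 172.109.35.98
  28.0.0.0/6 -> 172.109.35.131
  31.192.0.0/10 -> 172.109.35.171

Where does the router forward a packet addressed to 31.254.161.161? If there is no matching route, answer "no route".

172.109.35.171

Routes whose prefix contains 31.254.161.161:
  28.0.0.0/6 (28.0.0.0 - 31.255.255.255) -> 172.109.35.131
  31.0.0.0/8 (31.0.0.0 - 31.255.255.255) -> 172.109.35.162
  31.128.0.0/9 (31.128.0.0 - 31.255.255.255) -> 172.109.35.201
  31.192.0.0/10 (31.192.0.0 - 31.255.255.255) -> 172.109.35.171
More-specific entries that do NOT match:
  31.254.161.128/27 (31.254.161.128 - 31.254.161.159) does not contain 31.254.161.161
  31.254.165.128/26 (31.254.165.128 - 31.254.165.191) does not contain 31.254.161.161
  31.254.160.0/24 (31.254.160.0 - 31.254.160.255) does not contain 31.254.161.161
  31.254.164.0/23 (31.254.164.0 - 31.254.165.255) does not contain 31.254.161.161
  31.254.176.0/23 (31.254.176.0 - 31.254.177.255) does not contain 31.254.161.161
  31.254.176.0/22 (31.254.176.0 - 31.254.179.255) does not contain 31.254.161.161
  31.254.0.0/17 (31.254.0.0 - 31.254.127.255) does not contain 31.254.161.161
  31.224.0.0/12 (31.224.0.0 - 31.239.255.255) does not contain 31.254.161.161
Longest matching prefix is /10 -> next hop 172.109.35.171.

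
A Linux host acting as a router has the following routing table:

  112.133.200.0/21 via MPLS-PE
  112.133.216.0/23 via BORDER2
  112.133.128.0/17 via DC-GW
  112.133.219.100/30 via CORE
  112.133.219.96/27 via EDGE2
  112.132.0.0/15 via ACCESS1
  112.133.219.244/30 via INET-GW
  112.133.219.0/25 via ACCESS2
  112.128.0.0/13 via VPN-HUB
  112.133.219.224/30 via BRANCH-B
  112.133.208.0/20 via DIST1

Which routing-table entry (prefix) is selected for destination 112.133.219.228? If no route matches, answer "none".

Entries matching 112.133.219.228:
  112.128.0.0/13 (112.128.0.0 - 112.135.255.255)
  112.132.0.0/15 (112.132.0.0 - 112.133.255.255)
  112.133.128.0/17 (112.133.128.0 - 112.133.255.255)
  112.133.208.0/20 (112.133.208.0 - 112.133.223.255)
Most specific is 112.133.208.0/20.

112.133.208.0/20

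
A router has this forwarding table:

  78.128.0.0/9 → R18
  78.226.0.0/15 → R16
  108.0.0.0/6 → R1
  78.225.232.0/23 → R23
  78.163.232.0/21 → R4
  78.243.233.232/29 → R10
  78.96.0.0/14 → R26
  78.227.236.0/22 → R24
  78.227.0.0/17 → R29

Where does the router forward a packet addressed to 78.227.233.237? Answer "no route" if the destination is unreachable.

R16

Routes whose prefix contains 78.227.233.237:
  78.128.0.0/9 (78.128.0.0 - 78.255.255.255) -> R18
  78.226.0.0/15 (78.226.0.0 - 78.227.255.255) -> R16
More-specific entries that do NOT match:
  78.243.233.232/29 (78.243.233.232 - 78.243.233.239) does not contain 78.227.233.237
  78.225.232.0/23 (78.225.232.0 - 78.225.233.255) does not contain 78.227.233.237
  78.227.236.0/22 (78.227.236.0 - 78.227.239.255) does not contain 78.227.233.237
  78.163.232.0/21 (78.163.232.0 - 78.163.239.255) does not contain 78.227.233.237
  78.227.0.0/17 (78.227.0.0 - 78.227.127.255) does not contain 78.227.233.237
Longest matching prefix is /15 -> next hop R16.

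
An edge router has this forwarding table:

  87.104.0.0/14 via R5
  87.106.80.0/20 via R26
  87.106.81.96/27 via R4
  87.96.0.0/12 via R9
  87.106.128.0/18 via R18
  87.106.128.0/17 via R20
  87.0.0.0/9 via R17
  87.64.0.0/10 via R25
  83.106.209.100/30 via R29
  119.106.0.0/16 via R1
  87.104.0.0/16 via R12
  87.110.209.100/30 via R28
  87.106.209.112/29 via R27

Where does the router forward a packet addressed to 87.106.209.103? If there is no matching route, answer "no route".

R20

Routes whose prefix contains 87.106.209.103:
  87.0.0.0/9 (87.0.0.0 - 87.127.255.255) -> R17
  87.64.0.0/10 (87.64.0.0 - 87.127.255.255) -> R25
  87.96.0.0/12 (87.96.0.0 - 87.111.255.255) -> R9
  87.104.0.0/14 (87.104.0.0 - 87.107.255.255) -> R5
  87.106.128.0/17 (87.106.128.0 - 87.106.255.255) -> R20
More-specific entries that do NOT match:
  83.106.209.100/30 (83.106.209.100 - 83.106.209.103) does not contain 87.106.209.103
  87.110.209.100/30 (87.110.209.100 - 87.110.209.103) does not contain 87.106.209.103
  87.106.209.112/29 (87.106.209.112 - 87.106.209.119) does not contain 87.106.209.103
  87.106.81.96/27 (87.106.81.96 - 87.106.81.127) does not contain 87.106.209.103
  87.106.80.0/20 (87.106.80.0 - 87.106.95.255) does not contain 87.106.209.103
  87.106.128.0/18 (87.106.128.0 - 87.106.191.255) does not contain 87.106.209.103
Longest matching prefix is /17 -> next hop R20.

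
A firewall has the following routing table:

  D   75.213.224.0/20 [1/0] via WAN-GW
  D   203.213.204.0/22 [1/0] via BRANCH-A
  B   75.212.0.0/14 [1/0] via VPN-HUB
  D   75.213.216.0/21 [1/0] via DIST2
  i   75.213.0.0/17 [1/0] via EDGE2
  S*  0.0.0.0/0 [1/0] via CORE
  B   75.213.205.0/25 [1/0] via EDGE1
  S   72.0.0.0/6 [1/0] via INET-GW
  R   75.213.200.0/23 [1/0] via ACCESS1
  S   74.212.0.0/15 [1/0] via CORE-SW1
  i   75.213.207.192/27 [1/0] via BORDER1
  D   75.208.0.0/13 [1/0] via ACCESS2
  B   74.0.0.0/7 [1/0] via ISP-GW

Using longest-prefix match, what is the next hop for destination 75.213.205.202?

Routes whose prefix contains 75.213.205.202:
  0.0.0.0/0 (default, matches everything) -> CORE
  72.0.0.0/6 (72.0.0.0 - 75.255.255.255) -> INET-GW
  74.0.0.0/7 (74.0.0.0 - 75.255.255.255) -> ISP-GW
  75.208.0.0/13 (75.208.0.0 - 75.215.255.255) -> ACCESS2
  75.212.0.0/14 (75.212.0.0 - 75.215.255.255) -> VPN-HUB
More-specific entries that do NOT match:
  75.213.207.192/27 (75.213.207.192 - 75.213.207.223) does not contain 75.213.205.202
  75.213.205.0/25 (75.213.205.0 - 75.213.205.127) does not contain 75.213.205.202
  75.213.200.0/23 (75.213.200.0 - 75.213.201.255) does not contain 75.213.205.202
  203.213.204.0/22 (203.213.204.0 - 203.213.207.255) does not contain 75.213.205.202
  75.213.216.0/21 (75.213.216.0 - 75.213.223.255) does not contain 75.213.205.202
  75.213.224.0/20 (75.213.224.0 - 75.213.239.255) does not contain 75.213.205.202
  75.213.0.0/17 (75.213.0.0 - 75.213.127.255) does not contain 75.213.205.202
  74.212.0.0/15 (74.212.0.0 - 74.213.255.255) does not contain 75.213.205.202
Longest matching prefix is /14 -> next hop VPN-HUB.

VPN-HUB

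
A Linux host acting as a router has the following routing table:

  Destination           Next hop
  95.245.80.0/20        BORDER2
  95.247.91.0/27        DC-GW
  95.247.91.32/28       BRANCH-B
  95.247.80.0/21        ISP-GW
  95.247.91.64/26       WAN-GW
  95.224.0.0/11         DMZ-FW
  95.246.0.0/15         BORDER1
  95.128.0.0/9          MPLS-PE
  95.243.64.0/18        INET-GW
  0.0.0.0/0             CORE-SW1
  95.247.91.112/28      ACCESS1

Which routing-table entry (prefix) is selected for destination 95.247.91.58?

95.246.0.0/15

Entries matching 95.247.91.58:
  0.0.0.0/0 (default, matches everything)
  95.128.0.0/9 (95.128.0.0 - 95.255.255.255)
  95.224.0.0/11 (95.224.0.0 - 95.255.255.255)
  95.246.0.0/15 (95.246.0.0 - 95.247.255.255)
Most specific is 95.246.0.0/15.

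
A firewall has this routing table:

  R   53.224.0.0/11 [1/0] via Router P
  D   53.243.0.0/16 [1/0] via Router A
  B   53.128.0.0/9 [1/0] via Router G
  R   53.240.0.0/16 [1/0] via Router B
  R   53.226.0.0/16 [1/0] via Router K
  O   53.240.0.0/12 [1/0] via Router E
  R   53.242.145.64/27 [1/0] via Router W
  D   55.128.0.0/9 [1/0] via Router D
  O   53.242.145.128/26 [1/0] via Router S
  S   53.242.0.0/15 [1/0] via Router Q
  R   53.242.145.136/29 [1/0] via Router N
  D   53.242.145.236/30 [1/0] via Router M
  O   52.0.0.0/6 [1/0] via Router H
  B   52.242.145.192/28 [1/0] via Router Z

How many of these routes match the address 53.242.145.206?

5

Prefixes containing 53.242.145.206:
  52.0.0.0/6 (52.0.0.0 - 55.255.255.255)
  53.128.0.0/9 (53.128.0.0 - 53.255.255.255)
  53.224.0.0/11 (53.224.0.0 - 53.255.255.255)
  53.240.0.0/12 (53.240.0.0 - 53.255.255.255)
  53.242.0.0/15 (53.242.0.0 - 53.243.255.255)
Total matching entries: 5.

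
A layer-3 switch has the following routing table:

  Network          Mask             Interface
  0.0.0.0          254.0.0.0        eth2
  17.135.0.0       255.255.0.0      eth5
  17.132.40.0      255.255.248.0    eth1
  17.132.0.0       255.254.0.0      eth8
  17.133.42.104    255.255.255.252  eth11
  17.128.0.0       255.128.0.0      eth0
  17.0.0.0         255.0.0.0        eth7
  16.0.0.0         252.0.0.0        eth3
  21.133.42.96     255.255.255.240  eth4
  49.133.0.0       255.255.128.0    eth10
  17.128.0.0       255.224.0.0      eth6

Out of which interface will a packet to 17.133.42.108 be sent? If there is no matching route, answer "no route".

eth8

Routes whose prefix contains 17.133.42.108:
  16.0.0.0/6 (16.0.0.0 - 19.255.255.255) -> eth3
  17.0.0.0/8 (17.0.0.0 - 17.255.255.255) -> eth7
  17.128.0.0/9 (17.128.0.0 - 17.255.255.255) -> eth0
  17.128.0.0/11 (17.128.0.0 - 17.159.255.255) -> eth6
  17.132.0.0/15 (17.132.0.0 - 17.133.255.255) -> eth8
More-specific entries that do NOT match:
  17.133.42.104/30 (17.133.42.104 - 17.133.42.107) does not contain 17.133.42.108
  21.133.42.96/28 (21.133.42.96 - 21.133.42.111) does not contain 17.133.42.108
  17.132.40.0/21 (17.132.40.0 - 17.132.47.255) does not contain 17.133.42.108
  49.133.0.0/17 (49.133.0.0 - 49.133.127.255) does not contain 17.133.42.108
  17.135.0.0/16 (17.135.0.0 - 17.135.255.255) does not contain 17.133.42.108
Longest matching prefix is /15 -> interface eth8.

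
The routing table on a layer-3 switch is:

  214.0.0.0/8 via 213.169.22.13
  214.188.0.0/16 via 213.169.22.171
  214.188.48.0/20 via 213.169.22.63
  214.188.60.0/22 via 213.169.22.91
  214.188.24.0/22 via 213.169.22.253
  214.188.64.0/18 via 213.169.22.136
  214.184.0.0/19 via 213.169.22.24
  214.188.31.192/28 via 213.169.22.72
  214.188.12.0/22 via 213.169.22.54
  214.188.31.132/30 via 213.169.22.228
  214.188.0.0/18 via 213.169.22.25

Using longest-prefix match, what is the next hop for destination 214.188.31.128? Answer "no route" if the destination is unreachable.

Routes whose prefix contains 214.188.31.128:
  214.0.0.0/8 (214.0.0.0 - 214.255.255.255) -> 213.169.22.13
  214.188.0.0/16 (214.188.0.0 - 214.188.255.255) -> 213.169.22.171
  214.188.0.0/18 (214.188.0.0 - 214.188.63.255) -> 213.169.22.25
More-specific entries that do NOT match:
  214.188.31.132/30 (214.188.31.132 - 214.188.31.135) does not contain 214.188.31.128
  214.188.31.192/28 (214.188.31.192 - 214.188.31.207) does not contain 214.188.31.128
  214.188.60.0/22 (214.188.60.0 - 214.188.63.255) does not contain 214.188.31.128
  214.188.24.0/22 (214.188.24.0 - 214.188.27.255) does not contain 214.188.31.128
  214.188.12.0/22 (214.188.12.0 - 214.188.15.255) does not contain 214.188.31.128
  214.188.48.0/20 (214.188.48.0 - 214.188.63.255) does not contain 214.188.31.128
  214.184.0.0/19 (214.184.0.0 - 214.184.31.255) does not contain 214.188.31.128
Longest matching prefix is /18 -> next hop 213.169.22.25.

213.169.22.25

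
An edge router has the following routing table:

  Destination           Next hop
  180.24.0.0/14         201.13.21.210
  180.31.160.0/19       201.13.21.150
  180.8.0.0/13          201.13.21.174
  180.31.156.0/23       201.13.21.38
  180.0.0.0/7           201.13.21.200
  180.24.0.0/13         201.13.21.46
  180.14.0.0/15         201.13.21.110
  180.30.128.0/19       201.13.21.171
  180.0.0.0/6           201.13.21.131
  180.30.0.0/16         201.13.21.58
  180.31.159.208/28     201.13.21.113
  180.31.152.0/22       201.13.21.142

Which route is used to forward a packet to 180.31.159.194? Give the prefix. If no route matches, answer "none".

Entries matching 180.31.159.194:
  180.0.0.0/6 (180.0.0.0 - 183.255.255.255)
  180.0.0.0/7 (180.0.0.0 - 181.255.255.255)
  180.24.0.0/13 (180.24.0.0 - 180.31.255.255)
Most specific is 180.24.0.0/13.

180.24.0.0/13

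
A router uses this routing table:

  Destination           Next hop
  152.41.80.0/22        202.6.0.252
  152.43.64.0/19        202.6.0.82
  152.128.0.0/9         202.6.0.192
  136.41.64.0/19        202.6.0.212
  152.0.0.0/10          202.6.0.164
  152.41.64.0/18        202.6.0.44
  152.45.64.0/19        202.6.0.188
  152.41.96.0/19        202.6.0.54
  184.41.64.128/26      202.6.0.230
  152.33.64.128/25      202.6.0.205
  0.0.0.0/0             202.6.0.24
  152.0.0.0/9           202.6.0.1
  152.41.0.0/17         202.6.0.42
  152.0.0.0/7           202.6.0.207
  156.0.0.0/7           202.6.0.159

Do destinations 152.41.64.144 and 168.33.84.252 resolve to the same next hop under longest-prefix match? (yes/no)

no

152.41.64.144: longest match 152.41.64.0/18 -> 202.6.0.44
168.33.84.252: longest match 0.0.0.0/0 -> 202.6.0.24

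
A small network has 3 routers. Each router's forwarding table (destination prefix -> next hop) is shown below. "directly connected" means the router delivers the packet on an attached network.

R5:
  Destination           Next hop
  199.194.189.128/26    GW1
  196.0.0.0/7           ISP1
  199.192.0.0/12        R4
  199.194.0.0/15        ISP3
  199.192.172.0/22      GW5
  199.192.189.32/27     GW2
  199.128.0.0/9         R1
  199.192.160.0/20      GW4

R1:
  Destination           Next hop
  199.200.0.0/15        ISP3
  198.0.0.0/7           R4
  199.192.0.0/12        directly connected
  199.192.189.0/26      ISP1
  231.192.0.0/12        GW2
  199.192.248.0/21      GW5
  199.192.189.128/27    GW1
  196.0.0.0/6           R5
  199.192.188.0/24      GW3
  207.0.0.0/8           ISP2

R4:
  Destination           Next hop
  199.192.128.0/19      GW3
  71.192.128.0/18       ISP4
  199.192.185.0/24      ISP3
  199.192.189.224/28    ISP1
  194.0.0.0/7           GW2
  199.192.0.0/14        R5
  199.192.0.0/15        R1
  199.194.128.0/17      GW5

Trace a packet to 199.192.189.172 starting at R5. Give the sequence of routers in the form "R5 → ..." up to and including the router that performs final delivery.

R5 → R4 → R1

At R5: longest match for 199.192.189.172 is 199.192.0.0/12 -> R4
At R4: longest match for 199.192.189.172 is 199.192.0.0/15 -> R1
At R1: longest match for 199.192.189.172 is 199.192.0.0/12 -> directly connected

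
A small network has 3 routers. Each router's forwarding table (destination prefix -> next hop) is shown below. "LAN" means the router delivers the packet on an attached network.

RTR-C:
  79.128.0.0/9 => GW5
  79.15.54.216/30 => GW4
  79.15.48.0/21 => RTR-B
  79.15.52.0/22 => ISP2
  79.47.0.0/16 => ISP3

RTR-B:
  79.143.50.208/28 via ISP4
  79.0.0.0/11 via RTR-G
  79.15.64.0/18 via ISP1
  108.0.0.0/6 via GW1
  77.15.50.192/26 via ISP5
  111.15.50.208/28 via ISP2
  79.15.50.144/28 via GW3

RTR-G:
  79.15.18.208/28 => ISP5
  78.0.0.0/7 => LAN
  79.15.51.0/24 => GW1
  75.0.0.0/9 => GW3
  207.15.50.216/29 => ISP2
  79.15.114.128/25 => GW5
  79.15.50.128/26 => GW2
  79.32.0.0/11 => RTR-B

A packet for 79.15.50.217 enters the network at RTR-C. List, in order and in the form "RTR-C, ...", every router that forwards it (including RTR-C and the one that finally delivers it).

RTR-C, RTR-B, RTR-G

At RTR-C: longest match for 79.15.50.217 is 79.15.48.0/21 -> RTR-B
At RTR-B: longest match for 79.15.50.217 is 79.0.0.0/11 -> RTR-G
At RTR-G: longest match for 79.15.50.217 is 78.0.0.0/7 -> LAN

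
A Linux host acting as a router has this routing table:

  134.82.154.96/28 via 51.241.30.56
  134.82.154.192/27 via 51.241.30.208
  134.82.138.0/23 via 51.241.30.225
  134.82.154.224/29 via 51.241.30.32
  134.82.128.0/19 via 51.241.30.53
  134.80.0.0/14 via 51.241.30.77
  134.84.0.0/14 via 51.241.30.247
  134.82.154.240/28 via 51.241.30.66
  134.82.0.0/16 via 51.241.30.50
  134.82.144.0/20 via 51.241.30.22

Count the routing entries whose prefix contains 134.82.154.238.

Prefixes containing 134.82.154.238:
  134.80.0.0/14 (134.80.0.0 - 134.83.255.255)
  134.82.0.0/16 (134.82.0.0 - 134.82.255.255)
  134.82.128.0/19 (134.82.128.0 - 134.82.159.255)
  134.82.144.0/20 (134.82.144.0 - 134.82.159.255)
Total matching entries: 4.

4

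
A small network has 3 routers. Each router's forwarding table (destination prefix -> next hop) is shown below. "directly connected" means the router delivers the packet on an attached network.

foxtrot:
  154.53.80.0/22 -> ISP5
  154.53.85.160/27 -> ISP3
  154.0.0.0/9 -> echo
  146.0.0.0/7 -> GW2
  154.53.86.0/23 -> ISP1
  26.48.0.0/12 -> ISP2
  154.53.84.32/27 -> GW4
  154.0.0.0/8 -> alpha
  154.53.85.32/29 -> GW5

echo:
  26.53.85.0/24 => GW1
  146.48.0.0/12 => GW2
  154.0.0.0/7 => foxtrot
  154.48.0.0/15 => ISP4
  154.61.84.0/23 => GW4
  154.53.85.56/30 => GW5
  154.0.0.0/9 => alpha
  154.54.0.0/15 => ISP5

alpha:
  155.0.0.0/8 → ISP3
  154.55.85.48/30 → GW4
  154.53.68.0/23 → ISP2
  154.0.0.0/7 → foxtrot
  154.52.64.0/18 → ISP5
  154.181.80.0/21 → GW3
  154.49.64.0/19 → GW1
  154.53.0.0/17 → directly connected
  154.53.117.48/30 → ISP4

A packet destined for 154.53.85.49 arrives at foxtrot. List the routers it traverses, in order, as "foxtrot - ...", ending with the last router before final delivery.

At foxtrot: longest match for 154.53.85.49 is 154.0.0.0/9 -> echo
At echo: longest match for 154.53.85.49 is 154.0.0.0/9 -> alpha
At alpha: longest match for 154.53.85.49 is 154.53.0.0/17 -> directly connected

foxtrot - echo - alpha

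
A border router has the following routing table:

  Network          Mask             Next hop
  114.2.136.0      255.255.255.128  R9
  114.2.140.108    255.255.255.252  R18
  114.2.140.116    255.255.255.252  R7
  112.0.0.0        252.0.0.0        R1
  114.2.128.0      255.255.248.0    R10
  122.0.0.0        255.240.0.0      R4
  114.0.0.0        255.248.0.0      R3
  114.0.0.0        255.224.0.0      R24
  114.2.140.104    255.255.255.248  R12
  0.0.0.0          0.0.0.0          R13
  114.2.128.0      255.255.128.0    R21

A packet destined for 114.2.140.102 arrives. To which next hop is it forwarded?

R21

Routes whose prefix contains 114.2.140.102:
  0.0.0.0/0 (default, matches everything) -> R13
  112.0.0.0/6 (112.0.0.0 - 115.255.255.255) -> R1
  114.0.0.0/11 (114.0.0.0 - 114.31.255.255) -> R24
  114.0.0.0/13 (114.0.0.0 - 114.7.255.255) -> R3
  114.2.128.0/17 (114.2.128.0 - 114.2.255.255) -> R21
More-specific entries that do NOT match:
  114.2.140.108/30 (114.2.140.108 - 114.2.140.111) does not contain 114.2.140.102
  114.2.140.116/30 (114.2.140.116 - 114.2.140.119) does not contain 114.2.140.102
  114.2.140.104/29 (114.2.140.104 - 114.2.140.111) does not contain 114.2.140.102
  114.2.136.0/25 (114.2.136.0 - 114.2.136.127) does not contain 114.2.140.102
  114.2.128.0/21 (114.2.128.0 - 114.2.135.255) does not contain 114.2.140.102
Longest matching prefix is /17 -> next hop R21.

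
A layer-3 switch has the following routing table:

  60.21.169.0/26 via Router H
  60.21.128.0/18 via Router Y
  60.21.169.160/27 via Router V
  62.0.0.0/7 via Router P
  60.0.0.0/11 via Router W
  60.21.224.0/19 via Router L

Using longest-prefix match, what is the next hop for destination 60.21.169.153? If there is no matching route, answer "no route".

Router Y

Routes whose prefix contains 60.21.169.153:
  60.0.0.0/11 (60.0.0.0 - 60.31.255.255) -> Router W
  60.21.128.0/18 (60.21.128.0 - 60.21.191.255) -> Router Y
More-specific entries that do NOT match:
  60.21.169.160/27 (60.21.169.160 - 60.21.169.191) does not contain 60.21.169.153
  60.21.169.0/26 (60.21.169.0 - 60.21.169.63) does not contain 60.21.169.153
  60.21.224.0/19 (60.21.224.0 - 60.21.255.255) does not contain 60.21.169.153
Longest matching prefix is /18 -> next hop Router Y.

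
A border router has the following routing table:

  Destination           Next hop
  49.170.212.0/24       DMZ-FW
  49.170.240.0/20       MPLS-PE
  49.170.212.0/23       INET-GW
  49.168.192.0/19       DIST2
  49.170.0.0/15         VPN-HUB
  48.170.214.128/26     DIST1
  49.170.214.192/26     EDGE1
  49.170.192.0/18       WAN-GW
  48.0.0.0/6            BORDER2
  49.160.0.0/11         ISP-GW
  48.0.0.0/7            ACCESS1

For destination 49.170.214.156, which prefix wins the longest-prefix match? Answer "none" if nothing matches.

Entries matching 49.170.214.156:
  48.0.0.0/6 (48.0.0.0 - 51.255.255.255)
  48.0.0.0/7 (48.0.0.0 - 49.255.255.255)
  49.160.0.0/11 (49.160.0.0 - 49.191.255.255)
  49.170.0.0/15 (49.170.0.0 - 49.171.255.255)
  49.170.192.0/18 (49.170.192.0 - 49.170.255.255)
Most specific is 49.170.192.0/18.

49.170.192.0/18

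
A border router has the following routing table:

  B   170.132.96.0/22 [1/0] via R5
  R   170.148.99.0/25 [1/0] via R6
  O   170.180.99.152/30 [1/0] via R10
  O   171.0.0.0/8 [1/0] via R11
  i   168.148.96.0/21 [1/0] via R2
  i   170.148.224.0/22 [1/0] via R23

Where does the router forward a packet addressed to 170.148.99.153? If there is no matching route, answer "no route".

No entry's prefix contains 170.148.99.153; there is no default route.

no route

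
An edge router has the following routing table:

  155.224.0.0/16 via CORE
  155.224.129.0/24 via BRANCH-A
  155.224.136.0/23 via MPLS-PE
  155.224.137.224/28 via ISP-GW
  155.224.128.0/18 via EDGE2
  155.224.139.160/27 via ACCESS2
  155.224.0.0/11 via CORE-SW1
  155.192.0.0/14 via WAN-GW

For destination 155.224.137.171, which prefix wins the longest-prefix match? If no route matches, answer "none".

Entries matching 155.224.137.171:
  155.224.0.0/11 (155.224.0.0 - 155.255.255.255)
  155.224.0.0/16 (155.224.0.0 - 155.224.255.255)
  155.224.128.0/18 (155.224.128.0 - 155.224.191.255)
  155.224.136.0/23 (155.224.136.0 - 155.224.137.255)
Most specific is 155.224.136.0/23.

155.224.136.0/23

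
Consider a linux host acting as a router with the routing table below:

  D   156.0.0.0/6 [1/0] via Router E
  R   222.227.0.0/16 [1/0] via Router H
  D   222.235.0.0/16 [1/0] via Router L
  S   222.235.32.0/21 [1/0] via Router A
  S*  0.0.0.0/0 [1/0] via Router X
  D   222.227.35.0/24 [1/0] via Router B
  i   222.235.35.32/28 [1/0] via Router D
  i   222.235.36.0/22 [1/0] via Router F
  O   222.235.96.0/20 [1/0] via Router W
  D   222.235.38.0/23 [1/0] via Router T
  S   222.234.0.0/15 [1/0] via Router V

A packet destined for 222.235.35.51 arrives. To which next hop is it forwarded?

Router A

Routes whose prefix contains 222.235.35.51:
  0.0.0.0/0 (default, matches everything) -> Router X
  222.234.0.0/15 (222.234.0.0 - 222.235.255.255) -> Router V
  222.235.0.0/16 (222.235.0.0 - 222.235.255.255) -> Router L
  222.235.32.0/21 (222.235.32.0 - 222.235.39.255) -> Router A
More-specific entries that do NOT match:
  222.235.35.32/28 (222.235.35.32 - 222.235.35.47) does not contain 222.235.35.51
  222.227.35.0/24 (222.227.35.0 - 222.227.35.255) does not contain 222.235.35.51
  222.235.38.0/23 (222.235.38.0 - 222.235.39.255) does not contain 222.235.35.51
  222.235.36.0/22 (222.235.36.0 - 222.235.39.255) does not contain 222.235.35.51
Longest matching prefix is /21 -> next hop Router A.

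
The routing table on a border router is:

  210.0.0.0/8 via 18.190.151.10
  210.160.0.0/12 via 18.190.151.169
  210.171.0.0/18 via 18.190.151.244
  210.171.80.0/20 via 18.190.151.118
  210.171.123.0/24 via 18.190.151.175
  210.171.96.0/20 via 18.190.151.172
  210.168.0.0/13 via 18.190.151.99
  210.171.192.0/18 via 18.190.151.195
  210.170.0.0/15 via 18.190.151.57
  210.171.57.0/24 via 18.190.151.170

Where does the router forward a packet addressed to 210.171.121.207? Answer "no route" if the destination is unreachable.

Routes whose prefix contains 210.171.121.207:
  210.0.0.0/8 (210.0.0.0 - 210.255.255.255) -> 18.190.151.10
  210.160.0.0/12 (210.160.0.0 - 210.175.255.255) -> 18.190.151.169
  210.168.0.0/13 (210.168.0.0 - 210.175.255.255) -> 18.190.151.99
  210.170.0.0/15 (210.170.0.0 - 210.171.255.255) -> 18.190.151.57
More-specific entries that do NOT match:
  210.171.123.0/24 (210.171.123.0 - 210.171.123.255) does not contain 210.171.121.207
  210.171.57.0/24 (210.171.57.0 - 210.171.57.255) does not contain 210.171.121.207
  210.171.80.0/20 (210.171.80.0 - 210.171.95.255) does not contain 210.171.121.207
  210.171.96.0/20 (210.171.96.0 - 210.171.111.255) does not contain 210.171.121.207
  210.171.0.0/18 (210.171.0.0 - 210.171.63.255) does not contain 210.171.121.207
  210.171.192.0/18 (210.171.192.0 - 210.171.255.255) does not contain 210.171.121.207
Longest matching prefix is /15 -> next hop 18.190.151.57.

18.190.151.57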